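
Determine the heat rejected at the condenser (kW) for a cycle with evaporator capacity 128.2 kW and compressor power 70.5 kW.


Q_cond = Q_evap + W
Q_cond = 128.2 + 70.5
Q_cond = 198.7 kW

198.7


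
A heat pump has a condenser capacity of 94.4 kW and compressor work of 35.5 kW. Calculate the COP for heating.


COP_hp = Q_cond / W
COP_hp = 94.4 / 35.5
COP_hp = 2.659

2.659


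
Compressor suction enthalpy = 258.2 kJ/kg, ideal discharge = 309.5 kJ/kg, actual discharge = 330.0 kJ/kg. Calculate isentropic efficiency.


dh_ideal = 309.5 - 258.2 = 51.3 kJ/kg
dh_actual = 330.0 - 258.2 = 71.8 kJ/kg
eta_s = dh_ideal / dh_actual = 51.3 / 71.8
eta_s = 0.7145

0.7145


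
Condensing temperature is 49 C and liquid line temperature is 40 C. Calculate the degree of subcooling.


Subcooling = T_cond - T_liquid
Subcooling = 49 - 40
Subcooling = 9 K

9


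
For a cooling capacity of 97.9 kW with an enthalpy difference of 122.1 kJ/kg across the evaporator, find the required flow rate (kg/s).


m_dot = Q / dh
m_dot = 97.9 / 122.1
m_dot = 0.8018 kg/s

0.8018


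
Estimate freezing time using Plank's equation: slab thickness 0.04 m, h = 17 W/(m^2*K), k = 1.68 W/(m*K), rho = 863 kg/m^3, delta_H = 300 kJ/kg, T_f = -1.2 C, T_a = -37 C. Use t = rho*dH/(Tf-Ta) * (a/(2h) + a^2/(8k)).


dT = -1.2 - (-37) = 35.8 K
term1 = a/(2h) = 0.04/(2*17) = 0.001176470588
term2 = a^2/(8k) = 0.04^2/(8*1.68) = 0.000119047619
t = rho*dH*1000/dT * (term1 + term2)
t = 863*300*1000/35.8 * (0.001176470588 + 0.000119047619)
t = 9369 s

9369


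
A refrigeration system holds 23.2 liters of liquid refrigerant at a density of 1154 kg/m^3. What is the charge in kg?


Charge = V * rho / 1000
Charge = 23.2 * 1154 / 1000
Charge = 26.77 kg

26.77


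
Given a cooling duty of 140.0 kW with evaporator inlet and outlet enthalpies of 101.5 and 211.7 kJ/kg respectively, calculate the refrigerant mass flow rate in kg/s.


dh = 211.7 - 101.5 = 110.2 kJ/kg
m_dot = Q / dh = 140.0 / 110.2 = 1.2704 kg/s

1.2704


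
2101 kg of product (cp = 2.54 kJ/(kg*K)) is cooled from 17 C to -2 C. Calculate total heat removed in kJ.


dT = 17 - (-2) = 19 K
Q = m * cp * dT = 2101 * 2.54 * 19
Q = 101394 kJ

101394


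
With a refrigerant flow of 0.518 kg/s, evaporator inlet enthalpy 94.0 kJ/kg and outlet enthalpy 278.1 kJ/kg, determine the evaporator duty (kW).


dh = 278.1 - 94.0 = 184.1 kJ/kg
Q_evap = m_dot * dh = 0.518 * 184.1
Q_evap = 95.36 kW

95.36


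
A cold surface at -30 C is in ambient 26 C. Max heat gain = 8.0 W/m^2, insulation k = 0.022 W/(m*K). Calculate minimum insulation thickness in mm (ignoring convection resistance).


dT = 26 - (-30) = 56 K
thickness = k * dT / q_max * 1000
thickness = 0.022 * 56 / 8.0 * 1000
thickness = 154.0 mm

154.0


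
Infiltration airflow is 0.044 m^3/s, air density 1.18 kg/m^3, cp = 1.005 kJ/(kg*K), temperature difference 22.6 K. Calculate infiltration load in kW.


Q = V_dot * rho * cp * dT
Q = 0.044 * 1.18 * 1.005 * 22.6
Q = 1.179 kW

1.179


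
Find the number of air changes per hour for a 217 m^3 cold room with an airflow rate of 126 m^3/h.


ACH = flow / volume
ACH = 126 / 217
ACH = 0.581

0.581


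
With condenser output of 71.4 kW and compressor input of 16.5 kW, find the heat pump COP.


COP_hp = Q_cond / W
COP_hp = 71.4 / 16.5
COP_hp = 4.327

4.327


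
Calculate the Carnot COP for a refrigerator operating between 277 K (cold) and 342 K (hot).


dT = 342 - 277 = 65 K
COP_carnot = T_cold / dT = 277 / 65
COP_carnot = 4.262

4.262


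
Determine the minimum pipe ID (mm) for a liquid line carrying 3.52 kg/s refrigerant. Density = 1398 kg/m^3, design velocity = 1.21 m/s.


A = m_dot / (rho * v) = 3.52 / (1398 * 1.21) = 0.002080894785 m^2
d = sqrt(4*A/pi) * 1000
d = 51.5 mm

51.5


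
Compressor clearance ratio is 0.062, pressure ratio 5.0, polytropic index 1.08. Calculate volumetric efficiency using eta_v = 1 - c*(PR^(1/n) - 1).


PR^(1/n) = 5.0^(1/1.08) = 4.43807307
eta_v = 1 - 0.062 * (4.43807307 - 1)
eta_v = 0.7868

0.7868


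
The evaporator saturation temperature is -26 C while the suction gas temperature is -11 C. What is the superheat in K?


Superheat = T_suction - T_evap
Superheat = -11 - (-26)
Superheat = 15 K

15


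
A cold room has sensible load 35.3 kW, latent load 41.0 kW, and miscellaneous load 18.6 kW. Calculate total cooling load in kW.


Q_total = Q_s + Q_l + Q_misc
Q_total = 35.3 + 41.0 + 18.6
Q_total = 94.9 kW

94.9


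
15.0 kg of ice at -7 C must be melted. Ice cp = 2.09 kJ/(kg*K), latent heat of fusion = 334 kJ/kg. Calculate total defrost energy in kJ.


Sensible heat = cp * dT = 2.09 * 7 = 14.63 kJ/kg
Total per kg = 14.63 + 334 = 348.63 kJ/kg
Q = m * total = 15.0 * 348.63
Q = 5229.5 kJ

5229.5


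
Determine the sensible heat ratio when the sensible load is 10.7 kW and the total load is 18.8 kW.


SHR = Q_sensible / Q_total
SHR = 10.7 / 18.8
SHR = 0.569

0.569


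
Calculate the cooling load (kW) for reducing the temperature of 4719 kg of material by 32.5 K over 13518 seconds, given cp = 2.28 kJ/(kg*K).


Q = m * cp * dT / t
Q = 4719 * 2.28 * 32.5 / 13518
Q = 25.868 kW

25.868


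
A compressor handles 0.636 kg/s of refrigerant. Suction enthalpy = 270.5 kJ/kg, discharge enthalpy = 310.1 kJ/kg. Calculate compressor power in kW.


dh = 310.1 - 270.5 = 39.6 kJ/kg
W = m_dot * dh = 0.636 * 39.6 = 25.19 kW

25.19


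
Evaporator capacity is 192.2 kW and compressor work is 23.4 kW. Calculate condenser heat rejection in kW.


Q_cond = Q_evap + W
Q_cond = 192.2 + 23.4
Q_cond = 215.6 kW

215.6


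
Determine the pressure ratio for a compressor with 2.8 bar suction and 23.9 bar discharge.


PR = P_high / P_low
PR = 23.9 / 2.8
PR = 8.536

8.536


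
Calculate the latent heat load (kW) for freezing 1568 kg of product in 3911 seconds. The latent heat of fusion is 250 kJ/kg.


Q_lat = m * h_fg / t
Q_lat = 1568 * 250 / 3911
Q_lat = 100.23 kW

100.23


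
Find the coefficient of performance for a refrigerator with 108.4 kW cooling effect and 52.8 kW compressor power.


COP = Q_evap / W
COP = 108.4 / 52.8
COP = 2.053

2.053


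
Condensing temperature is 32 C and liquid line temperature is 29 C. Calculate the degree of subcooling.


Subcooling = T_cond - T_liquid
Subcooling = 32 - 29
Subcooling = 3 K

3


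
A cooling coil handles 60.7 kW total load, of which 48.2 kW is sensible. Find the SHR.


SHR = Q_sensible / Q_total
SHR = 48.2 / 60.7
SHR = 0.794

0.794


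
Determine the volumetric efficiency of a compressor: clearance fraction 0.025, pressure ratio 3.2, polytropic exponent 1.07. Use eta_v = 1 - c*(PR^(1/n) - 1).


PR^(1/n) = 3.2^(1/1.07) = 2.96553315
eta_v = 1 - 0.025 * (2.96553315 - 1)
eta_v = 0.9509

0.9509


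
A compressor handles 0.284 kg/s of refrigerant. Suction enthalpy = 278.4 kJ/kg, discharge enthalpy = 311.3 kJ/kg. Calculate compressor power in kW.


dh = 311.3 - 278.4 = 32.9 kJ/kg
W = m_dot * dh = 0.284 * 32.9 = 9.34 kW

9.34


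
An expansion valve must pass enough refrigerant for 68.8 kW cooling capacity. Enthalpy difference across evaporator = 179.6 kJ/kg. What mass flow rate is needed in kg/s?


m_dot = Q / dh
m_dot = 68.8 / 179.6
m_dot = 0.3831 kg/s

0.3831


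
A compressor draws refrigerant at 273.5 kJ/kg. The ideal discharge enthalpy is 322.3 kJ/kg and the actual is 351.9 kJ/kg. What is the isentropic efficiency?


dh_ideal = 322.3 - 273.5 = 48.8 kJ/kg
dh_actual = 351.9 - 273.5 = 78.4 kJ/kg
eta_s = dh_ideal / dh_actual = 48.8 / 78.4
eta_s = 0.6224

0.6224


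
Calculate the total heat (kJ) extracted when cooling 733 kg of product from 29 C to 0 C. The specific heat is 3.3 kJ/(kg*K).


dT = 29 - (0) = 29 K
Q = m * cp * dT = 733 * 3.3 * 29
Q = 70148 kJ

70148


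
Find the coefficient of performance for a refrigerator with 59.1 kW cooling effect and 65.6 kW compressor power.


COP = Q_evap / W
COP = 59.1 / 65.6
COP = 0.901

0.901


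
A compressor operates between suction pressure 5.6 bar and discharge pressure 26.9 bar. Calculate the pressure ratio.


PR = P_high / P_low
PR = 26.9 / 5.6
PR = 4.804

4.804


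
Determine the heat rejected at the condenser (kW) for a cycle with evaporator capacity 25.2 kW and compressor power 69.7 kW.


Q_cond = Q_evap + W
Q_cond = 25.2 + 69.7
Q_cond = 94.9 kW

94.9


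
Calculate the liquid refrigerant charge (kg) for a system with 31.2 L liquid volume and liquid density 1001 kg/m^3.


Charge = V * rho / 1000
Charge = 31.2 * 1001 / 1000
Charge = 31.23 kg

31.23


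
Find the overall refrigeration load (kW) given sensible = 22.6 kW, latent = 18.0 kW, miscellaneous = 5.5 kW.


Q_total = Q_s + Q_l + Q_misc
Q_total = 22.6 + 18.0 + 5.5
Q_total = 46.1 kW

46.1


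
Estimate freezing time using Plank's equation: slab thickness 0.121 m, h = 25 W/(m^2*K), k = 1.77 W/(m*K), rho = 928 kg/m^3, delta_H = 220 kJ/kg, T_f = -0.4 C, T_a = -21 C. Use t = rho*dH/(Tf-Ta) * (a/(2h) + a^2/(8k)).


dT = -0.4 - (-21) = 20.6 K
term1 = a/(2h) = 0.121/(2*25) = 0.00242
term2 = a^2/(8k) = 0.121^2/(8*1.77) = 0.001033968927
t = rho*dH*1000/dT * (term1 + term2)
t = 928*220*1000/20.6 * (0.00242 + 0.001033968927)
t = 34231 s

34231


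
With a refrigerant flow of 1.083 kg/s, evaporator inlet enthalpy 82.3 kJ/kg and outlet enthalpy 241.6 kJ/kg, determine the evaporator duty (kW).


dh = 241.6 - 82.3 = 159.3 kJ/kg
Q_evap = m_dot * dh = 1.083 * 159.3
Q_evap = 172.52 kW

172.52


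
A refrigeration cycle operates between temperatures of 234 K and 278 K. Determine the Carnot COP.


dT = 278 - 234 = 44 K
COP_carnot = T_cold / dT = 234 / 44
COP_carnot = 5.318

5.318


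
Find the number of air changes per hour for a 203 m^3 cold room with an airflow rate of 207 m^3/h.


ACH = flow / volume
ACH = 207 / 203
ACH = 1.02

1.02


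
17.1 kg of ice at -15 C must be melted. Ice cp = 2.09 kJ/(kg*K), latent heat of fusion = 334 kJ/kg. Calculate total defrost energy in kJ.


Sensible heat = cp * dT = 2.09 * 15 = 31.35 kJ/kg
Total per kg = 31.35 + 334 = 365.35 kJ/kg
Q = m * total = 17.1 * 365.35
Q = 6247.5 kJ

6247.5


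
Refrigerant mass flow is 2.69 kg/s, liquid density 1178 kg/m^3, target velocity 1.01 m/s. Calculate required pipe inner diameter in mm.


A = m_dot / (rho * v) = 2.69 / (1178 * 1.01) = 0.002260922187 m^2
d = sqrt(4*A/pi) * 1000
d = 53.7 mm

53.7


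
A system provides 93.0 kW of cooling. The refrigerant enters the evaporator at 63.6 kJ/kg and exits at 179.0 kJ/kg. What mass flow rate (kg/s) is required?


dh = 179.0 - 63.6 = 115.4 kJ/kg
m_dot = Q / dh = 93.0 / 115.4 = 0.8059 kg/s

0.8059


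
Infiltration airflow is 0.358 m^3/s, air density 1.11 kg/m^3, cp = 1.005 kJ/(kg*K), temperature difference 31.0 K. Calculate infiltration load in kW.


Q = V_dot * rho * cp * dT
Q = 0.358 * 1.11 * 1.005 * 31.0
Q = 12.38 kW

12.38


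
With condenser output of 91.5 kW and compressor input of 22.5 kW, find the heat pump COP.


COP_hp = Q_cond / W
COP_hp = 91.5 / 22.5
COP_hp = 4.067

4.067


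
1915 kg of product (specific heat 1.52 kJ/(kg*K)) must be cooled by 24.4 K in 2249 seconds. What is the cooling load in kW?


Q = m * cp * dT / t
Q = 1915 * 1.52 * 24.4 / 2249
Q = 31.58 kW

31.58


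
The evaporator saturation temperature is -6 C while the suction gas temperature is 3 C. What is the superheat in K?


Superheat = T_suction - T_evap
Superheat = 3 - (-6)
Superheat = 9 K

9


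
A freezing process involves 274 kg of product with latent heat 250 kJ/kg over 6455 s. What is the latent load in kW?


Q_lat = m * h_fg / t
Q_lat = 274 * 250 / 6455
Q_lat = 10.61 kW

10.61


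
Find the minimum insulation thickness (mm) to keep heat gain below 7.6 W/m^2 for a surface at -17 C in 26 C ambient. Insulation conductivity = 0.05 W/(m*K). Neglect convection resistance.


dT = 26 - (-17) = 43 K
thickness = k * dT / q_max * 1000
thickness = 0.05 * 43 / 7.6 * 1000
thickness = 282.9 mm

282.9


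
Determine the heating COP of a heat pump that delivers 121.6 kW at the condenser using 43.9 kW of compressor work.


COP_hp = Q_cond / W
COP_hp = 121.6 / 43.9
COP_hp = 2.77

2.77


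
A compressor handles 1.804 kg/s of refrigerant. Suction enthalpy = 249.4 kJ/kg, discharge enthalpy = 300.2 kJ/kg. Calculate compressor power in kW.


dh = 300.2 - 249.4 = 50.8 kJ/kg
W = m_dot * dh = 1.804 * 50.8 = 91.64 kW

91.64


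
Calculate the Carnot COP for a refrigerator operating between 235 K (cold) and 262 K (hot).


dT = 262 - 235 = 27 K
COP_carnot = T_cold / dT = 235 / 27
COP_carnot = 8.704

8.704


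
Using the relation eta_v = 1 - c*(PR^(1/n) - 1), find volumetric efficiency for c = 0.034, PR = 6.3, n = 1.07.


PR^(1/n) = 6.3^(1/1.07) = 5.58530948
eta_v = 1 - 0.034 * (5.58530948 - 1)
eta_v = 0.8441

0.8441


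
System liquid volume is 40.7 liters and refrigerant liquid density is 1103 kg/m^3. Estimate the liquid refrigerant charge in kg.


Charge = V * rho / 1000
Charge = 40.7 * 1103 / 1000
Charge = 44.89 kg

44.89


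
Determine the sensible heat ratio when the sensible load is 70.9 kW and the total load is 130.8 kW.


SHR = Q_sensible / Q_total
SHR = 70.9 / 130.8
SHR = 0.542

0.542


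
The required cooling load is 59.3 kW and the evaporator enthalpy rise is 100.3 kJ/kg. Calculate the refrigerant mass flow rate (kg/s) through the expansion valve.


m_dot = Q / dh
m_dot = 59.3 / 100.3
m_dot = 0.5912 kg/s

0.5912


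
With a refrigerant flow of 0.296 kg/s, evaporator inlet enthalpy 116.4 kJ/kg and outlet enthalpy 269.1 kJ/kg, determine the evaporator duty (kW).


dh = 269.1 - 116.4 = 152.7 kJ/kg
Q_evap = m_dot * dh = 0.296 * 152.7
Q_evap = 45.2 kW

45.2


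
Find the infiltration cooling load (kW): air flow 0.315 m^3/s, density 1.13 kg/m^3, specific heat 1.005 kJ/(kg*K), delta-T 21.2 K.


Q = V_dot * rho * cp * dT
Q = 0.315 * 1.13 * 1.005 * 21.2
Q = 7.584 kW

7.584


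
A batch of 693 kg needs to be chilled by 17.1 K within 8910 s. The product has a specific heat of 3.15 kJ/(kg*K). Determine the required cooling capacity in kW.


Q = m * cp * dT / t
Q = 693 * 3.15 * 17.1 / 8910
Q = 4.19 kW

4.19


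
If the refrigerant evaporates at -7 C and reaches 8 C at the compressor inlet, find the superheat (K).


Superheat = T_suction - T_evap
Superheat = 8 - (-7)
Superheat = 15 K

15


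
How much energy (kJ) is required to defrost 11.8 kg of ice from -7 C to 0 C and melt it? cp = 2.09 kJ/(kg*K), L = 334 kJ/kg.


Sensible heat = cp * dT = 2.09 * 7 = 14.63 kJ/kg
Total per kg = 14.63 + 334 = 348.63 kJ/kg
Q = m * total = 11.8 * 348.63
Q = 4113.8 kJ

4113.8


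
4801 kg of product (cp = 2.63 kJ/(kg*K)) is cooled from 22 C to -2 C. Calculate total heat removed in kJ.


dT = 22 - (-2) = 24 K
Q = m * cp * dT = 4801 * 2.63 * 24
Q = 303039 kJ

303039


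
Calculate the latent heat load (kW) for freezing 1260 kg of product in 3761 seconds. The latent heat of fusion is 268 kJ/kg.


Q_lat = m * h_fg / t
Q_lat = 1260 * 268 / 3761
Q_lat = 89.78 kW

89.78


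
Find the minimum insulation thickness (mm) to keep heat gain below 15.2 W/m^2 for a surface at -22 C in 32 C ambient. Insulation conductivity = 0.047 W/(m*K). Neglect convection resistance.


dT = 32 - (-22) = 54 K
thickness = k * dT / q_max * 1000
thickness = 0.047 * 54 / 15.2 * 1000
thickness = 167.0 mm

167.0


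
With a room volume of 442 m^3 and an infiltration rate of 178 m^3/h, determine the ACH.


ACH = flow / volume
ACH = 178 / 442
ACH = 0.403

0.403


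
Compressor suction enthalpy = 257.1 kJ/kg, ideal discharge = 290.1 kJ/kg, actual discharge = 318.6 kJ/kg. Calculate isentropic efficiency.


dh_ideal = 290.1 - 257.1 = 33.0 kJ/kg
dh_actual = 318.6 - 257.1 = 61.5 kJ/kg
eta_s = dh_ideal / dh_actual = 33.0 / 61.5
eta_s = 0.5366

0.5366


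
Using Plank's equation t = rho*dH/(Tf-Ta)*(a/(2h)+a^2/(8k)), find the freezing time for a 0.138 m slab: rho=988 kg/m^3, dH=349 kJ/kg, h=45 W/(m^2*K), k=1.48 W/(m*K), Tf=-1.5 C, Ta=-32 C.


dT = -1.5 - (-32) = 30.5 K
term1 = a/(2h) = 0.138/(2*45) = 0.001533333333
term2 = a^2/(8k) = 0.138^2/(8*1.48) = 0.001608445946
t = rho*dH*1000/dT * (term1 + term2)
t = 988*349*1000/30.5 * (0.001533333333 + 0.001608445946)
t = 35519 s

35519


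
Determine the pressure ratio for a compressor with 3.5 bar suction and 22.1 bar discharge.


PR = P_high / P_low
PR = 22.1 / 3.5
PR = 6.314

6.314


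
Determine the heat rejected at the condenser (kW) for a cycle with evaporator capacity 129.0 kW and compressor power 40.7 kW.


Q_cond = Q_evap + W
Q_cond = 129.0 + 40.7
Q_cond = 169.7 kW

169.7


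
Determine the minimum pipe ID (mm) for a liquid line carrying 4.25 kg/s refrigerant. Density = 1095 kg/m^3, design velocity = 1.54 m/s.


A = m_dot / (rho * v) = 4.25 / (1095 * 1.54) = 0.002520310739 m^2
d = sqrt(4*A/pi) * 1000
d = 56.6 mm

56.6


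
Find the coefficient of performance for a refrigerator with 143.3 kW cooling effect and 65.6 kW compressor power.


COP = Q_evap / W
COP = 143.3 / 65.6
COP = 2.184

2.184


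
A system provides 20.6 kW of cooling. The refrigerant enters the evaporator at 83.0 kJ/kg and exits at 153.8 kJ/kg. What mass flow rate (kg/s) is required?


dh = 153.8 - 83.0 = 70.8 kJ/kg
m_dot = Q / dh = 20.6 / 70.8 = 0.291 kg/s

0.291


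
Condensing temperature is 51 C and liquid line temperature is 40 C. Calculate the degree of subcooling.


Subcooling = T_cond - T_liquid
Subcooling = 51 - 40
Subcooling = 11 K

11


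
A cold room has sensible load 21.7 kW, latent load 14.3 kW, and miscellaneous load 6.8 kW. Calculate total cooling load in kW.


Q_total = Q_s + Q_l + Q_misc
Q_total = 21.7 + 14.3 + 6.8
Q_total = 42.8 kW

42.8


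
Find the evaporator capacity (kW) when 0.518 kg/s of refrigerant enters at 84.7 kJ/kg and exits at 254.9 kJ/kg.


dh = 254.9 - 84.7 = 170.2 kJ/kg
Q_evap = m_dot * dh = 0.518 * 170.2
Q_evap = 88.16 kW

88.16


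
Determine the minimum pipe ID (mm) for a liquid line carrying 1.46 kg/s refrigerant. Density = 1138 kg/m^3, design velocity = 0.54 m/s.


A = m_dot / (rho * v) = 1.46 / (1138 * 0.54) = 0.002375838052 m^2
d = sqrt(4*A/pi) * 1000
d = 55.0 mm

55.0


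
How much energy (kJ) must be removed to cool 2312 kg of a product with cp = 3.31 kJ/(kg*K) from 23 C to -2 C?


dT = 23 - (-2) = 25 K
Q = m * cp * dT = 2312 * 3.31 * 25
Q = 191318 kJ

191318


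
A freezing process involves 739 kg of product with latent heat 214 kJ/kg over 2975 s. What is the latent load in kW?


Q_lat = m * h_fg / t
Q_lat = 739 * 214 / 2975
Q_lat = 53.16 kW

53.16


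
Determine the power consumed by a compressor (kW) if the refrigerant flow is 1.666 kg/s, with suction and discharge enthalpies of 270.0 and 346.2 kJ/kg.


dh = 346.2 - 270.0 = 76.2 kJ/kg
W = m_dot * dh = 1.666 * 76.2 = 126.95 kW

126.95


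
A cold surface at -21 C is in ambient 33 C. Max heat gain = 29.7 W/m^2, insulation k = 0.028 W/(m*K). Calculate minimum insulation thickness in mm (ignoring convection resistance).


dT = 33 - (-21) = 54 K
thickness = k * dT / q_max * 1000
thickness = 0.028 * 54 / 29.7 * 1000
thickness = 50.9 mm

50.9


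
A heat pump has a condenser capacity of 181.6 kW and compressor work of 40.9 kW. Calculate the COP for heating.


COP_hp = Q_cond / W
COP_hp = 181.6 / 40.9
COP_hp = 4.44

4.44


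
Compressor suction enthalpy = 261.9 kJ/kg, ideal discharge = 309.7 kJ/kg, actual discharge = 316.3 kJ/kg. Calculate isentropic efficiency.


dh_ideal = 309.7 - 261.9 = 47.8 kJ/kg
dh_actual = 316.3 - 261.9 = 54.4 kJ/kg
eta_s = dh_ideal / dh_actual = 47.8 / 54.4
eta_s = 0.8787

0.8787


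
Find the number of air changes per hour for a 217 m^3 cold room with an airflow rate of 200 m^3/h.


ACH = flow / volume
ACH = 200 / 217
ACH = 0.922

0.922


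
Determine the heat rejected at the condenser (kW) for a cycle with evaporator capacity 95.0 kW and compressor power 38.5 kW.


Q_cond = Q_evap + W
Q_cond = 95.0 + 38.5
Q_cond = 133.5 kW

133.5


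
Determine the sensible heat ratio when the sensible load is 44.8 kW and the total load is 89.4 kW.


SHR = Q_sensible / Q_total
SHR = 44.8 / 89.4
SHR = 0.501

0.501


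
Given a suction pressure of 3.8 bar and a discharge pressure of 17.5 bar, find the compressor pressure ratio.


PR = P_high / P_low
PR = 17.5 / 3.8
PR = 4.605

4.605


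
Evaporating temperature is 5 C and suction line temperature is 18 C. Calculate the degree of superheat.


Superheat = T_suction - T_evap
Superheat = 18 - (5)
Superheat = 13 K

13


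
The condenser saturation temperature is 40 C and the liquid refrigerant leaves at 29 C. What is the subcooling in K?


Subcooling = T_cond - T_liquid
Subcooling = 40 - 29
Subcooling = 11 K

11


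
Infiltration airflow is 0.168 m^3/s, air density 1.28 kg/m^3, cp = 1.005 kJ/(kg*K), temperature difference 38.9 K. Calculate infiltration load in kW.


Q = V_dot * rho * cp * dT
Q = 0.168 * 1.28 * 1.005 * 38.9
Q = 8.407 kW

8.407


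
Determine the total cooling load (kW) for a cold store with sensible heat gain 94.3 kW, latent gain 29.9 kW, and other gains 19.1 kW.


Q_total = Q_s + Q_l + Q_misc
Q_total = 94.3 + 29.9 + 19.1
Q_total = 143.3 kW

143.3


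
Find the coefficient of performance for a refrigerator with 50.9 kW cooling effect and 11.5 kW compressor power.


COP = Q_evap / W
COP = 50.9 / 11.5
COP = 4.426

4.426


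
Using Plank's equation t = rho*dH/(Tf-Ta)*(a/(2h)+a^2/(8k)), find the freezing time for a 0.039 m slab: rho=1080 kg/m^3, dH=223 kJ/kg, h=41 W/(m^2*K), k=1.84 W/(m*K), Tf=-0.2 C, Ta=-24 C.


dT = -0.2 - (-24) = 23.8 K
term1 = a/(2h) = 0.039/(2*41) = 0.0004756097561
term2 = a^2/(8k) = 0.039^2/(8*1.84) = 0.0001033288043
t = rho*dH*1000/dT * (term1 + term2)
t = 1080*223*1000/23.8 * (0.0004756097561 + 0.0001033288043)
t = 5858 s

5858


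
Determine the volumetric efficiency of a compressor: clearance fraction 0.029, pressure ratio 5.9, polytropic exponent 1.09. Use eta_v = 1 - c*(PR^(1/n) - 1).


PR^(1/n) = 5.9^(1/1.09) = 5.09569799
eta_v = 1 - 0.029 * (5.09569799 - 1)
eta_v = 0.8812

0.8812


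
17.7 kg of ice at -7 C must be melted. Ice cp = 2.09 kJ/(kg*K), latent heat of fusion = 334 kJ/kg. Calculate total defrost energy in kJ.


Sensible heat = cp * dT = 2.09 * 7 = 14.63 kJ/kg
Total per kg = 14.63 + 334 = 348.63 kJ/kg
Q = m * total = 17.7 * 348.63
Q = 6170.8 kJ

6170.8


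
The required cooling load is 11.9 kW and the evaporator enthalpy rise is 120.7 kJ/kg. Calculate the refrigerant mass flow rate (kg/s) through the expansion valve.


m_dot = Q / dh
m_dot = 11.9 / 120.7
m_dot = 0.0986 kg/s

0.0986


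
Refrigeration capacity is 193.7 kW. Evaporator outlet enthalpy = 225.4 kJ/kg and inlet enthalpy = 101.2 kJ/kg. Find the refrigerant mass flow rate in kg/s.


dh = 225.4 - 101.2 = 124.2 kJ/kg
m_dot = Q / dh = 193.7 / 124.2 = 1.5596 kg/s

1.5596


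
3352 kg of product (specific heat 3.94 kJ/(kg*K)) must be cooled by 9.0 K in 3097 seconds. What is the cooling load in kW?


Q = m * cp * dT / t
Q = 3352 * 3.94 * 9.0 / 3097
Q = 38.38 kW

38.38


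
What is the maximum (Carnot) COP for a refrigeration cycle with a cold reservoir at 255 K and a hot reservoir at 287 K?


dT = 287 - 255 = 32 K
COP_carnot = T_cold / dT = 255 / 32
COP_carnot = 7.969

7.969


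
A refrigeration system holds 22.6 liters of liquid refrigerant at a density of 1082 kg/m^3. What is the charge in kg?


Charge = V * rho / 1000
Charge = 22.6 * 1082 / 1000
Charge = 24.45 kg

24.45


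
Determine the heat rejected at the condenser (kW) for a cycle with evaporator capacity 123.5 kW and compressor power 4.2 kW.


Q_cond = Q_evap + W
Q_cond = 123.5 + 4.2
Q_cond = 127.7 kW

127.7


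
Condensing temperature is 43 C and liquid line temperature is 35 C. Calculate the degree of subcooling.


Subcooling = T_cond - T_liquid
Subcooling = 43 - 35
Subcooling = 8 K

8


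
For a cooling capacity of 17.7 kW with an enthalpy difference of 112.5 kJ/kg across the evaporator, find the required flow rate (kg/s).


m_dot = Q / dh
m_dot = 17.7 / 112.5
m_dot = 0.1573 kg/s

0.1573


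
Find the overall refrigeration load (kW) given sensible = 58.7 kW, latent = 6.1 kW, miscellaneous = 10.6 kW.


Q_total = Q_s + Q_l + Q_misc
Q_total = 58.7 + 6.1 + 10.6
Q_total = 75.4 kW

75.4


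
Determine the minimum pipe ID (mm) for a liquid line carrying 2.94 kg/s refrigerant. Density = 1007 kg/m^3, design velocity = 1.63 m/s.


A = m_dot / (rho * v) = 2.94 / (1007 * 1.63) = 0.001791142981 m^2
d = sqrt(4*A/pi) * 1000
d = 47.8 mm

47.8


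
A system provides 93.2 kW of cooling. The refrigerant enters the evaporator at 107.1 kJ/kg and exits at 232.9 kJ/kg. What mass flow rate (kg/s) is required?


dh = 232.9 - 107.1 = 125.8 kJ/kg
m_dot = Q / dh = 93.2 / 125.8 = 0.7409 kg/s

0.7409


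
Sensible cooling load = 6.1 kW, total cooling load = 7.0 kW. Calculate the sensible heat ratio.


SHR = Q_sensible / Q_total
SHR = 6.1 / 7.0
SHR = 0.871

0.871


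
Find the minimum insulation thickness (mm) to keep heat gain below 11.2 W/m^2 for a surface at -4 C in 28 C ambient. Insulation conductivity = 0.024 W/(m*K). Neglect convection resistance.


dT = 28 - (-4) = 32 K
thickness = k * dT / q_max * 1000
thickness = 0.024 * 32 / 11.2 * 1000
thickness = 68.6 mm

68.6


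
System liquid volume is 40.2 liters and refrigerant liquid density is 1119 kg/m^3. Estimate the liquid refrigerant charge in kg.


Charge = V * rho / 1000
Charge = 40.2 * 1119 / 1000
Charge = 44.98 kg

44.98


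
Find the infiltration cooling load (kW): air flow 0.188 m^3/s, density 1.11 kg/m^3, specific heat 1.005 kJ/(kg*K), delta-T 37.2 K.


Q = V_dot * rho * cp * dT
Q = 0.188 * 1.11 * 1.005 * 37.2
Q = 7.802 kW

7.802


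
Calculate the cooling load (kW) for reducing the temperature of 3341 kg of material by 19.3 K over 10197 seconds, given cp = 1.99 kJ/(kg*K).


Q = m * cp * dT / t
Q = 3341 * 1.99 * 19.3 / 10197
Q = 12.584 kW

12.584


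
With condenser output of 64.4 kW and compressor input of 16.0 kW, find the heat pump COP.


COP_hp = Q_cond / W
COP_hp = 64.4 / 16.0
COP_hp = 4.025

4.025


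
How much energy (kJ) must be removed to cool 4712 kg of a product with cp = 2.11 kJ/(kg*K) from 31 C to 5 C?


dT = 31 - (5) = 26 K
Q = m * cp * dT = 4712 * 2.11 * 26
Q = 258500 kJ

258500


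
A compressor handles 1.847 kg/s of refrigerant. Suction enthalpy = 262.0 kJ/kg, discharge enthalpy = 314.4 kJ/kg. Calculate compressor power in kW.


dh = 314.4 - 262.0 = 52.4 kJ/kg
W = m_dot * dh = 1.847 * 52.4 = 96.78 kW

96.78


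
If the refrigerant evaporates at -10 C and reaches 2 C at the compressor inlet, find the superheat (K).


Superheat = T_suction - T_evap
Superheat = 2 - (-10)
Superheat = 12 K

12


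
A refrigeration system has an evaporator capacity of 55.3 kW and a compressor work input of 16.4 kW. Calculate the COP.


COP = Q_evap / W
COP = 55.3 / 16.4
COP = 3.372

3.372


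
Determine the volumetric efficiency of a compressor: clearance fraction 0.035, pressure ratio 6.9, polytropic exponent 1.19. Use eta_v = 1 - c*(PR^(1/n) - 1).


PR^(1/n) = 6.9^(1/1.19) = 5.06891726
eta_v = 1 - 0.035 * (5.06891726 - 1)
eta_v = 0.8576

0.8576


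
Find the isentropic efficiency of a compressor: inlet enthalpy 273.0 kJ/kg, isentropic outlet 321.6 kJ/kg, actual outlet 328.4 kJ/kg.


dh_ideal = 321.6 - 273.0 = 48.6 kJ/kg
dh_actual = 328.4 - 273.0 = 55.4 kJ/kg
eta_s = dh_ideal / dh_actual = 48.6 / 55.4
eta_s = 0.8773

0.8773


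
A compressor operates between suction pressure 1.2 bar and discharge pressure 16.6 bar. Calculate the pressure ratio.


PR = P_high / P_low
PR = 16.6 / 1.2
PR = 13.833

13.833


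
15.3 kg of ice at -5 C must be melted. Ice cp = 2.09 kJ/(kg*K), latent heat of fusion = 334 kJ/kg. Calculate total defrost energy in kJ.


Sensible heat = cp * dT = 2.09 * 5 = 10.45 kJ/kg
Total per kg = 10.45 + 334 = 344.45 kJ/kg
Q = m * total = 15.3 * 344.45
Q = 5270.1 kJ

5270.1


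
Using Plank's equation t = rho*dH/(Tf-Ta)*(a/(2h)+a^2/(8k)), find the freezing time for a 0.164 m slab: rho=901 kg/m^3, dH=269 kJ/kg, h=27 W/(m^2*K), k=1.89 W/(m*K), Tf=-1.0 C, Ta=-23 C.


dT = -1.0 - (-23) = 22.0 K
term1 = a/(2h) = 0.164/(2*27) = 0.003037037037
term2 = a^2/(8k) = 0.164^2/(8*1.89) = 0.001778835979
t = rho*dH*1000/dT * (term1 + term2)
t = 901*269*1000/22.0 * (0.003037037037 + 0.001778835979)
t = 53055 s

53055


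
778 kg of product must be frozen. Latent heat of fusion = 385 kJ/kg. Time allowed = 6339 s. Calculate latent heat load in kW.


Q_lat = m * h_fg / t
Q_lat = 778 * 385 / 6339
Q_lat = 47.25 kW

47.25


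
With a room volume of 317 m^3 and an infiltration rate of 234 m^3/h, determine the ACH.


ACH = flow / volume
ACH = 234 / 317
ACH = 0.738

0.738


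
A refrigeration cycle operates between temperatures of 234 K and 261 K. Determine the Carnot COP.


dT = 261 - 234 = 27 K
COP_carnot = T_cold / dT = 234 / 27
COP_carnot = 8.667

8.667


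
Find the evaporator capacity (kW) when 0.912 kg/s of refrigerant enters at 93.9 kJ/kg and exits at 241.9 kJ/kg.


dh = 241.9 - 93.9 = 148.0 kJ/kg
Q_evap = m_dot * dh = 0.912 * 148.0
Q_evap = 134.98 kW

134.98


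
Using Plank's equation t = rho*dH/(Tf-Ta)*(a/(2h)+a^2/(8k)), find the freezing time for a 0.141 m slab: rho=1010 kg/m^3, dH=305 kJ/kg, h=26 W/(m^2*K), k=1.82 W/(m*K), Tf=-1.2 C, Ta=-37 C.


dT = -1.2 - (-37) = 35.8 K
term1 = a/(2h) = 0.141/(2*26) = 0.002711538462
term2 = a^2/(8k) = 0.141^2/(8*1.82) = 0.001365453297
t = rho*dH*1000/dT * (term1 + term2)
t = 1010*305*1000/35.8 * (0.002711538462 + 0.001365453297)
t = 35081 s

35081


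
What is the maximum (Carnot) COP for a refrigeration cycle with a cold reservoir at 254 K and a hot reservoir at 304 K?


dT = 304 - 254 = 50 K
COP_carnot = T_cold / dT = 254 / 50
COP_carnot = 5.08

5.08


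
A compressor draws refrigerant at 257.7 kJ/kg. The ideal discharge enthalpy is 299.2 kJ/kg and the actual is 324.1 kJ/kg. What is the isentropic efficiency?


dh_ideal = 299.2 - 257.7 = 41.5 kJ/kg
dh_actual = 324.1 - 257.7 = 66.4 kJ/kg
eta_s = dh_ideal / dh_actual = 41.5 / 66.4
eta_s = 0.625

0.625


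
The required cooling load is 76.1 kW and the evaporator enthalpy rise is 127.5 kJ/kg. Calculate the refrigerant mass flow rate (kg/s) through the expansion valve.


m_dot = Q / dh
m_dot = 76.1 / 127.5
m_dot = 0.5969 kg/s

0.5969


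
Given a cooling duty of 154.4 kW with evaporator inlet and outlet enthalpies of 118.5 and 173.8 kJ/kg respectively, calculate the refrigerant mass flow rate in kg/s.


dh = 173.8 - 118.5 = 55.3 kJ/kg
m_dot = Q / dh = 154.4 / 55.3 = 2.792 kg/s

2.792


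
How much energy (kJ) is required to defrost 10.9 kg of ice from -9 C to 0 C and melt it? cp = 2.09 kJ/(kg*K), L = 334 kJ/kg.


Sensible heat = cp * dT = 2.09 * 9 = 18.81 kJ/kg
Total per kg = 18.81 + 334 = 352.81 kJ/kg
Q = m * total = 10.9 * 352.81
Q = 3845.6 kJ

3845.6


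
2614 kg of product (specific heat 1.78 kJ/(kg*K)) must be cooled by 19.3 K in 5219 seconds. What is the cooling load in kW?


Q = m * cp * dT / t
Q = 2614 * 1.78 * 19.3 / 5219
Q = 17.207 kW

17.207


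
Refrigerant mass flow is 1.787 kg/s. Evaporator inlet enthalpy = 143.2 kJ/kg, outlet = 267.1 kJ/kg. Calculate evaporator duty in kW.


dh = 267.1 - 143.2 = 123.9 kJ/kg
Q_evap = m_dot * dh = 1.787 * 123.9
Q_evap = 221.41 kW

221.41


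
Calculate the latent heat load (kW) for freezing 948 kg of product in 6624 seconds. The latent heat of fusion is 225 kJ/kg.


Q_lat = m * h_fg / t
Q_lat = 948 * 225 / 6624
Q_lat = 32.2 kW

32.2


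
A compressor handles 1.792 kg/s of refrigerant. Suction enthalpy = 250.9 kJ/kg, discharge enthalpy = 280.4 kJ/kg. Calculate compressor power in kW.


dh = 280.4 - 250.9 = 29.5 kJ/kg
W = m_dot * dh = 1.792 * 29.5 = 52.86 kW

52.86


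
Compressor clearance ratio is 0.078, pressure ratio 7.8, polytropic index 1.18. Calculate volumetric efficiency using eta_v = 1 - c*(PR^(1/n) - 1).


PR^(1/n) = 7.8^(1/1.18) = 5.70180519
eta_v = 1 - 0.078 * (5.70180519 - 1)
eta_v = 0.6333

0.6333


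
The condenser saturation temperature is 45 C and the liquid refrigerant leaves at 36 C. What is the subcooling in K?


Subcooling = T_cond - T_liquid
Subcooling = 45 - 36
Subcooling = 9 K

9


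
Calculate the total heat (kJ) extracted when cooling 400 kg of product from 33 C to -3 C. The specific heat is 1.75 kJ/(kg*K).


dT = 33 - (-3) = 36 K
Q = m * cp * dT = 400 * 1.75 * 36
Q = 25200 kJ

25200


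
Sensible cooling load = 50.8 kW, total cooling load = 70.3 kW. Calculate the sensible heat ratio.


SHR = Q_sensible / Q_total
SHR = 50.8 / 70.3
SHR = 0.723

0.723


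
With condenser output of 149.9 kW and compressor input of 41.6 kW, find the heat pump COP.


COP_hp = Q_cond / W
COP_hp = 149.9 / 41.6
COP_hp = 3.603

3.603


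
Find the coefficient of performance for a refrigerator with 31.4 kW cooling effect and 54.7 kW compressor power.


COP = Q_evap / W
COP = 31.4 / 54.7
COP = 0.574

0.574


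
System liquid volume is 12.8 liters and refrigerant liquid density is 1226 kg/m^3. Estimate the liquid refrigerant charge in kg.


Charge = V * rho / 1000
Charge = 12.8 * 1226 / 1000
Charge = 15.69 kg

15.69


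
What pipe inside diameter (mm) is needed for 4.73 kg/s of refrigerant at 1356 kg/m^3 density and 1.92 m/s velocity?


A = m_dot / (rho * v) = 4.73 / (1356 * 1.92) = 0.001816771141 m^2
d = sqrt(4*A/pi) * 1000
d = 48.1 mm

48.1


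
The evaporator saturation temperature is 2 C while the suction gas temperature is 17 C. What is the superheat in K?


Superheat = T_suction - T_evap
Superheat = 17 - (2)
Superheat = 15 K

15


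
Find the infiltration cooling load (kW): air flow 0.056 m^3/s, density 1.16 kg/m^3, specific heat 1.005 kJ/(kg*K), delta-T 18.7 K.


Q = V_dot * rho * cp * dT
Q = 0.056 * 1.16 * 1.005 * 18.7
Q = 1.221 kW

1.221


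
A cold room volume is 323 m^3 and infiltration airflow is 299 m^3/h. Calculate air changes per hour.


ACH = flow / volume
ACH = 299 / 323
ACH = 0.926

0.926


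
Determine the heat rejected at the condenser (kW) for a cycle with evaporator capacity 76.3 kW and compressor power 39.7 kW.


Q_cond = Q_evap + W
Q_cond = 76.3 + 39.7
Q_cond = 116.0 kW

116.0


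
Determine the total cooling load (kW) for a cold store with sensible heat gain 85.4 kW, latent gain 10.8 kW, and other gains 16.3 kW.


Q_total = Q_s + Q_l + Q_misc
Q_total = 85.4 + 10.8 + 16.3
Q_total = 112.5 kW

112.5


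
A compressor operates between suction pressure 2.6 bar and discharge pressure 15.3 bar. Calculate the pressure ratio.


PR = P_high / P_low
PR = 15.3 / 2.6
PR = 5.885

5.885


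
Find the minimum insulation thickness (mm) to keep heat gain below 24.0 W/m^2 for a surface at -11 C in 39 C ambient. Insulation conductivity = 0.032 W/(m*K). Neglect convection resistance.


dT = 39 - (-11) = 50 K
thickness = k * dT / q_max * 1000
thickness = 0.032 * 50 / 24.0 * 1000
thickness = 66.7 mm

66.7


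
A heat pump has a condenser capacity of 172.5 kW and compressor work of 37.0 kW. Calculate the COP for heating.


COP_hp = Q_cond / W
COP_hp = 172.5 / 37.0
COP_hp = 4.662

4.662


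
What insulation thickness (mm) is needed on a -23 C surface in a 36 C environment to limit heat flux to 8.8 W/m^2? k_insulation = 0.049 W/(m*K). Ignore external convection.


dT = 36 - (-23) = 59 K
thickness = k * dT / q_max * 1000
thickness = 0.049 * 59 / 8.8 * 1000
thickness = 328.5 mm

328.5


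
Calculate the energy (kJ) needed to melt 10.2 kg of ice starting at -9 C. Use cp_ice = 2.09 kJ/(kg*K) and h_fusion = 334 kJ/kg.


Sensible heat = cp * dT = 2.09 * 9 = 18.81 kJ/kg
Total per kg = 18.81 + 334 = 352.81 kJ/kg
Q = m * total = 10.2 * 352.81
Q = 3598.7 kJ

3598.7


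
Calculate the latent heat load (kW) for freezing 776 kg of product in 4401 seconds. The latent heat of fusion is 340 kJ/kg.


Q_lat = m * h_fg / t
Q_lat = 776 * 340 / 4401
Q_lat = 59.95 kW

59.95


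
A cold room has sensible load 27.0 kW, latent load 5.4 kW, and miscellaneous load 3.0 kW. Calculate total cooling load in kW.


Q_total = Q_s + Q_l + Q_misc
Q_total = 27.0 + 5.4 + 3.0
Q_total = 35.4 kW

35.4


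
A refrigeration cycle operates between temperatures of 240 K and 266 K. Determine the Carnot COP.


dT = 266 - 240 = 26 K
COP_carnot = T_cold / dT = 240 / 26
COP_carnot = 9.231

9.231


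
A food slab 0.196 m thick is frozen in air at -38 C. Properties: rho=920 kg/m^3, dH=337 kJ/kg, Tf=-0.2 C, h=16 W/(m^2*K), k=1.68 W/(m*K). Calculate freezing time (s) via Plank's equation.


dT = -0.2 - (-38) = 37.8 K
term1 = a/(2h) = 0.196/(2*16) = 0.006125
term2 = a^2/(8k) = 0.196^2/(8*1.68) = 0.002858333333
t = rho*dH*1000/dT * (term1 + term2)
t = 920*337*1000/37.8 * (0.006125 + 0.002858333333)
t = 73682 s

73682


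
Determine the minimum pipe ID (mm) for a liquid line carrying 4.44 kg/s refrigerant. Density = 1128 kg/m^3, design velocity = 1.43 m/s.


A = m_dot / (rho * v) = 4.44 / (1128 * 1.43) = 0.002752566582 m^2
d = sqrt(4*A/pi) * 1000
d = 59.2 mm

59.2


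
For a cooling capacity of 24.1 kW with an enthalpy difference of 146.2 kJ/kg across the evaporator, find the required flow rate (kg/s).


m_dot = Q / dh
m_dot = 24.1 / 146.2
m_dot = 0.1648 kg/s

0.1648


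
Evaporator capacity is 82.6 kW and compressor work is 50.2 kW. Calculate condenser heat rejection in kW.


Q_cond = Q_evap + W
Q_cond = 82.6 + 50.2
Q_cond = 132.8 kW

132.8


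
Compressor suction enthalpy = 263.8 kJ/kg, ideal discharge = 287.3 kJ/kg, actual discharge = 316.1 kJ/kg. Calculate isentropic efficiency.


dh_ideal = 287.3 - 263.8 = 23.5 kJ/kg
dh_actual = 316.1 - 263.8 = 52.3 kJ/kg
eta_s = dh_ideal / dh_actual = 23.5 / 52.3
eta_s = 0.4493

0.4493


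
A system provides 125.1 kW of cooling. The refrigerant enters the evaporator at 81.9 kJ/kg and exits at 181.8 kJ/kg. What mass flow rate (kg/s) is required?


dh = 181.8 - 81.9 = 99.9 kJ/kg
m_dot = Q / dh = 125.1 / 99.9 = 1.2523 kg/s

1.2523


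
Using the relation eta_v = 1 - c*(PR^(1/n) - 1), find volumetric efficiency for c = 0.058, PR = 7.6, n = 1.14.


PR^(1/n) = 7.6^(1/1.14) = 5.92438811
eta_v = 1 - 0.058 * (5.92438811 - 1)
eta_v = 0.7144

0.7144


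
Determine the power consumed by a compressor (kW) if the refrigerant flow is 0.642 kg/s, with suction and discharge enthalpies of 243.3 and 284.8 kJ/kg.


dh = 284.8 - 243.3 = 41.5 kJ/kg
W = m_dot * dh = 0.642 * 41.5 = 26.64 kW

26.64


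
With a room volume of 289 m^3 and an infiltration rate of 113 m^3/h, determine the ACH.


ACH = flow / volume
ACH = 113 / 289
ACH = 0.391

0.391


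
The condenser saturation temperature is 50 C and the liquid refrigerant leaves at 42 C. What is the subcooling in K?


Subcooling = T_cond - T_liquid
Subcooling = 50 - 42
Subcooling = 8 K

8


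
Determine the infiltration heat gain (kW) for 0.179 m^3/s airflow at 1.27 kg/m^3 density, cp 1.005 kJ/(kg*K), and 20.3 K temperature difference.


Q = V_dot * rho * cp * dT
Q = 0.179 * 1.27 * 1.005 * 20.3
Q = 4.638 kW

4.638


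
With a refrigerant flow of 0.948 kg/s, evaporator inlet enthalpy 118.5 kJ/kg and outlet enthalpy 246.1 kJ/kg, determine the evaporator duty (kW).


dh = 246.1 - 118.5 = 127.6 kJ/kg
Q_evap = m_dot * dh = 0.948 * 127.6
Q_evap = 120.96 kW

120.96


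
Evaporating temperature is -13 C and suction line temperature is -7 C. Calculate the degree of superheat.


Superheat = T_suction - T_evap
Superheat = -7 - (-13)
Superheat = 6 K

6


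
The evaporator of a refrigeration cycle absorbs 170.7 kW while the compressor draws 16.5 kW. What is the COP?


COP = Q_evap / W
COP = 170.7 / 16.5
COP = 10.345

10.345
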